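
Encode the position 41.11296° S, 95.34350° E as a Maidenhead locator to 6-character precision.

NE78qv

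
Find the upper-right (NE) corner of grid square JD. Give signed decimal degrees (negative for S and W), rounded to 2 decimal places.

Field J=9, D=3: +9·20° lon, +3·10° lat → SW at lon 0°, lat -60°.
Cell spans 20° lon × 10° lat. NE corner is SW corner plus one full cell.
latitude -50.00, longitude 20.00.

-50.00, 20.00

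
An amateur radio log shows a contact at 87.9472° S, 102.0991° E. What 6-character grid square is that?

Offset from 180°W / 90°S: lon 282.0991°, lat 2.0528°.
Field: lon ⌊282.0991/20⌋ = 14 → O; lat ⌊2.0528/10⌋ = 0 → A.
Square: lon ⌊2.0991/2⌋ = 1; lat ⌊2.0528/1⌋ = 2.
Subsquare: lon ⌊0.0991/0.0833333⌋ = 1 → b; lat ⌊0.0528/0.0416667⌋ = 1 → b.

OA12bb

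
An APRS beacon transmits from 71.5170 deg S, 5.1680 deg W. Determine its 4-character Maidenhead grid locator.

IB78

Shift to the Maidenhead origin (180°W, 90°S): lon 174.83, lat 18.48.
Field: 174.83/20 → 8 → I, 18.48/10 → 1 → B; chars IB.
Square: 14.83/2 → 7, 8.48/1 → 8; chars 78.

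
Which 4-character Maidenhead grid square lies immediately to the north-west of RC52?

RC43

Longitude square 5; −1 → 4.
Latitude square 2; +1 → 3.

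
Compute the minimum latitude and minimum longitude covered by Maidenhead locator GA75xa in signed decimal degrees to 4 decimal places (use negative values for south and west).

Field G=6, A=0: +6·20° lon, +0·10° lat → SW at lon -60°, lat -90°.
Square 7, 5: +7·2° lon, +5·1° lat → SW at lon -46°, lat -85°.
Subsquare x=23, a=0: +23·0.0833333° lon, +0·0.0416667° lat → SW at lon -44.0833°, lat -85°.
latitude -85.0000, longitude -44.0833.

-85.0000, -44.0833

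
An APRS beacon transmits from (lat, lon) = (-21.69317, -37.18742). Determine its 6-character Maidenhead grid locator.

Offset from 180°W / 90°S: lon 142.8126°, lat 68.3068°.
Field: 142.8126/20 → 7 → H, 68.3068/10 → 6 → G; chars HG.
Square: 2.8126/2 → 1, 8.3068/1 → 8; chars 18.
Subsquare: 0.8126/0.0833333 → 9 → j, 0.3068/0.0416667 → 7 → h; chars jh.

HG18jh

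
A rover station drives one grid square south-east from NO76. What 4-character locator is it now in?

Longitude square 7; +1 → 8.
Latitude square 6; −1 → 5.

NO85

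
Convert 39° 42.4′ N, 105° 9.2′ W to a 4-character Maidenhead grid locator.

DM79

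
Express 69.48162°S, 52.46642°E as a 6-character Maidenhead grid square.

LC60fm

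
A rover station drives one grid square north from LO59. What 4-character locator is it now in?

Latitude square 9; +1 → 10, wraps to 0, carry into field.
Latitude field O = 14; +1 → 15 = P.
The longitude characters are unchanged.

LP50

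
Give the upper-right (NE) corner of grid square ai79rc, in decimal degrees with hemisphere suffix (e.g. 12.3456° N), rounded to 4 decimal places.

0.8750° S, 164.5000° W

Field A=0, I=8: +0·20° lon, +8·10° lat → SW at lon -180°, lat -10°.
Square 7, 9: +7·2° lon, +9·1° lat → SW at lon -166°, lat -1°.
Subsquare r=17, c=2: +17·0.0833333° lon, +2·0.0416667° lat → SW at lon -164.583°, lat -0.916667°.
Cell spans 0.0833333° lon × 0.0416667° lat. NE corner is SW corner plus one full cell.
latitude 0.8750° S, longitude 164.5000° W.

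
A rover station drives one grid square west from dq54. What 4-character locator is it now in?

DQ44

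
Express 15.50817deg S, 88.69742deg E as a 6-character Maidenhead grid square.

Offset from 180°W / 90°S: lon 268.6974°, lat 74.4918°.
Field (20°×10°, letters A–R): 268.6974/20 → 13 → N, 74.4918/10 → 7 → H; chars NH.
Square (2°×1°, digits 0–9): 8.6974/2 → 4, 4.4918/1 → 4; chars 44.
Subsquare (5′×2.5′, letters a–x): 0.6974/0.0833333 → 8 → i, 0.4918/0.0416667 → 11 → l; chars il.

NH44il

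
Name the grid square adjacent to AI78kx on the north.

AI79ka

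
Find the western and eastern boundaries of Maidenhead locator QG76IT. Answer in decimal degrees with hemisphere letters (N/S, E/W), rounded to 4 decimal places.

154.6667° E, 154.7500° E

Field Q=16, G=6: +16·20° lon, +6·10° lat → SW at lon 140°, lat -30°.
Square 7, 6: +7·2° lon, +6·1° lat → SW at lon 154°, lat -24°.
Subsquare i=8, t=19: +8·0.0833333° lon, +19·0.0416667° lat → SW at lon 154.667°, lat -23.2083°.
Cell spans 0.0833333° lon × 0.0416667° lat.
west 154.6667° E, east 154.7500° E.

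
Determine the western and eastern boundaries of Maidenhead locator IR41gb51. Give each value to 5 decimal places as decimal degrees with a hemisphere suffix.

11.45833° W, 11.45000° W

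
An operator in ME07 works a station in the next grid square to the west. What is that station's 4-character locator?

LE97

Longitude square 0; −1 → -1, wraps to 9, carry into field.
Longitude field M = 12; −1 → 11 = L.
The latitude characters are unchanged.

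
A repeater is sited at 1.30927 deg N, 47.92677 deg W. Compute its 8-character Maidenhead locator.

GJ61ah84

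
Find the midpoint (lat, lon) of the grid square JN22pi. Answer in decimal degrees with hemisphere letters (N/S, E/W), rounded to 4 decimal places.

42.3542° N, 5.2917° E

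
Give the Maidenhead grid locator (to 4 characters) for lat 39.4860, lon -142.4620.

BM89

Add 180° to longitude and 90° to latitude: 37.54, 129.49.
Field: 37.54/20 → 1 → B, 129.49/10 → 12 → M; chars BM.
Square: 17.54/2 → 8, 9.49/1 → 9; chars 89.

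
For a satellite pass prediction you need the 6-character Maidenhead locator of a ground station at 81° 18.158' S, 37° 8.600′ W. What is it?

Offset from 180°W / 90°S: lon 142.8567°, lat 8.6974°.
Field: lon ⌊142.8567/20⌋ = 7 → H; lat ⌊8.6974/10⌋ = 0 → A.
Square: lon ⌊2.8567/2⌋ = 1; lat ⌊8.6974/1⌋ = 8.
Subsquare: lon ⌊0.8567/0.0833333⌋ = 10 → k; lat ⌊0.6974/0.0416667⌋ = 16 → q.

HA18kq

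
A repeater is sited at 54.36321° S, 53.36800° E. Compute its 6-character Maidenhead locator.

Add 180° to longitude and 90° to latitude: 233.3680, 35.6368.
Field: 233.3680/20 → 11 → L, 35.6368/10 → 3 → D; chars LD.
Square: 13.3680/2 → 6, 5.6368/1 → 5; chars 65.
Subsquare: 1.3680/0.0833333 → 16 → q, 0.6368/0.0416667 → 15 → p; chars qp.

LD65qp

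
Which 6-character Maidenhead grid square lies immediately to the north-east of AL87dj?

AL87ek

Longitude subsquare d = 3; +1 → 4 = e.
Latitude subsquare j = 9; +1 → 10 = k.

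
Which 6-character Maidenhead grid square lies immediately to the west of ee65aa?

Longitude subsquare a = 0; −1 → -1, wraps to 23 = x, carry into square.
Longitude square 6; −1 → 5.
The latitude characters are unchanged.

EE55xa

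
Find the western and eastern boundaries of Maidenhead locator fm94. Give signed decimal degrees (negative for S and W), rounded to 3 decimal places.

Field F=5, M=12: +5·20° lon, +12·10° lat → SW at lon -80°, lat 30°.
Square 9, 4: +9·2° lon, +4·1° lat → SW at lon -62°, lat 34°.
Cell spans 2° lon × 1° lat.
west -62.000, east -60.000.

-62.000, -60.000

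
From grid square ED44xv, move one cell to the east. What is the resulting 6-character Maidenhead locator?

ED54av

Longitude subsquare x = 23; +1 → 24, wraps to 0 = a, carry into square.
Longitude square 4; +1 → 5.
The latitude characters are unchanged.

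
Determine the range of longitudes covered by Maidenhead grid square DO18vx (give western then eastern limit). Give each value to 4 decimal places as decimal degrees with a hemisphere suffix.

116.2500° W, 116.1667° W

Field D=3, O=14: +3·20° lon, +14·10° lat → SW at lon -120°, lat 50°.
Square 1, 8: +1·2° lon, +8·1° lat → SW at lon -118°, lat 58°.
Subsquare v=21, x=23: +21·0.0833333° lon, +23·0.0416667° lat → SW at lon -116.25°, lat 58.9583°.
Cell spans 0.0833333° lon × 0.0416667° lat.
west 116.2500° W, east 116.1667° W.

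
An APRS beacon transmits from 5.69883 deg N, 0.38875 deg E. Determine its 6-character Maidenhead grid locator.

JJ05eq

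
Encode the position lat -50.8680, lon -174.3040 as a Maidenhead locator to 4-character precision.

AD29

Shift to the Maidenhead origin (180°W, 90°S): lon 5.70, lat 39.13.
Field: lon ⌊5.70/20⌋ = 0 → A; lat ⌊39.13/10⌋ = 3 → D.
Square: lon ⌊5.70/2⌋ = 2; lat ⌊9.13/1⌋ = 9.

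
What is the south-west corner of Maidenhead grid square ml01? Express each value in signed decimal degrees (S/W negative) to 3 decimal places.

21.000, 60.000

Field M=12, L=11: +12·20° lon, +11·10° lat → SW at lon 60°, lat 20°.
Square 0, 1: +0·2° lon, +1·1° lat → SW at lon 60°, lat 21°.
latitude 21.000, longitude 60.000.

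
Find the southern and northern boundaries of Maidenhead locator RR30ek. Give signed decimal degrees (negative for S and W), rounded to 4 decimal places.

Field R=17, R=17: +17·20° lon, +17·10° lat → SW at lon 160°, lat 80°.
Square 3, 0: +3·2° lon, +0·1° lat → SW at lon 166°, lat 80°.
Subsquare e=4, k=10: +4·0.0833333° lon, +10·0.0416667° lat → SW at lon 166.333°, lat 80.4167°.
Cell spans 0.0833333° lon × 0.0416667° lat.
south 80.4167, north 80.4583.

80.4167, 80.4583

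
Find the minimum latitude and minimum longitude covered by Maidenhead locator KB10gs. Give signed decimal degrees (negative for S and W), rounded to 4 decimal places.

-79.2500, 22.5000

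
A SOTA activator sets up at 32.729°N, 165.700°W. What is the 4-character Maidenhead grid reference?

Offset from 180°W / 90°S: lon 14.30°, lat 122.73°.
Field (20°×10°, letters A–R): 14.30/20 → 0 → A, 122.73/10 → 12 → M; chars AM.
Square (2°×1°, digits 0–9): 14.30/2 → 7, 2.73/1 → 2; chars 72.

AM72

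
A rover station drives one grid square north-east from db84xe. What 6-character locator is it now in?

Longitude subsquare x = 23; +1 → 24, wraps to 0 = a, carry into square.
Longitude square 8; +1 → 9.
Latitude subsquare e = 4; +1 → 5 = f.

DB94af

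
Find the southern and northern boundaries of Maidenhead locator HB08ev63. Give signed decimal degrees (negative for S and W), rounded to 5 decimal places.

-71.11250, -71.10833

Field H=7, B=1: +7·20° lon, +1·10° lat → SW at lon -40°, lat -80°.
Square 0, 8: +0·2° lon, +8·1° lat → SW at lon -40°, lat -72°.
Subsquare e=4, v=21: +4·0.0833333° lon, +21·0.0416667° lat → SW at lon -39.6667°, lat -71.125°.
Extended square 6, 3: +6·0.00833333° lon, +3·0.00416667° lat → SW at lon -39.6167°, lat -71.1125°.
Cell spans 0.00833333° lon × 0.00416667° lat.
south -71.11250, north -71.10833.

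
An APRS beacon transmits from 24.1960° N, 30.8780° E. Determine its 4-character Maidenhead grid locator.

Add 180° to longitude and 90° to latitude: 210.88, 114.20.
Field (20°×10°, letters A–R): lon ⌊210.88/20⌋ = 10 → K; lat ⌊114.20/10⌋ = 11 → L.
Square (2°×1°, digits 0–9): lon ⌊10.88/2⌋ = 5; lat ⌊4.20/1⌋ = 4.

KL54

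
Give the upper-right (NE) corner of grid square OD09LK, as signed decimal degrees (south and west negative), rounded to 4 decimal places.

-50.5417, 101.0000

Field O=14, D=3: +14·20° lon, +3·10° lat → SW at lon 100°, lat -60°.
Square 0, 9: +0·2° lon, +9·1° lat → SW at lon 100°, lat -51°.
Subsquare l=11, k=10: +11·0.0833333° lon, +10·0.0416667° lat → SW at lon 100.917°, lat -50.5833°.
Cell spans 0.0833333° lon × 0.0416667° lat. NE corner is SW corner plus one full cell.
latitude -50.5417, longitude 101.0000.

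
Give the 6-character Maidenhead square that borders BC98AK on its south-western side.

Longitude subsquare a = 0; −1 → -1, wraps to 23 = x, carry into square.
Longitude square 9; −1 → 8.
Latitude subsquare k = 10; −1 → 9 = j.

BC88xj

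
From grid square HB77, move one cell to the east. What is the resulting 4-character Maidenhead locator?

HB87

Longitude square 7; +1 → 8.
The latitude characters are unchanged.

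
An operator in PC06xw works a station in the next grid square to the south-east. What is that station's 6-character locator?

PC16av

Longitude subsquare x = 23; +1 → 24, wraps to 0 = a, carry into square.
Longitude square 0; +1 → 1.
Latitude subsquare w = 22; −1 → 21 = v.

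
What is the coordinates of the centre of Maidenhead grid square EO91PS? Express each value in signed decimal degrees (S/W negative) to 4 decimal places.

Field E=4, O=14: +4·20° lon, +14·10° lat → SW at lon -100°, lat 50°.
Square 9, 1: +9·2° lon, +1·1° lat → SW at lon -82°, lat 51°.
Subsquare p=15, s=18: +15·0.0833333° lon, +18·0.0416667° lat → SW at lon -80.75°, lat 51.75°.
Cell spans 0.0833333° lon × 0.0416667° lat. Centre is SW corner plus half of each.
latitude 51.7708, longitude -80.7083.

51.7708, -80.7083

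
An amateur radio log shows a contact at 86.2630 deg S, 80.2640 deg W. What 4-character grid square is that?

EA93

Offset from 180°W / 90°S: lon 99.74°, lat 3.74°.
Field (20°×10°, letters A–R): 99.74/20 → 4 → E, 3.74/10 → 0 → A; chars EA.
Square (2°×1°, digits 0–9): 19.74/2 → 9, 3.74/1 → 3; chars 93.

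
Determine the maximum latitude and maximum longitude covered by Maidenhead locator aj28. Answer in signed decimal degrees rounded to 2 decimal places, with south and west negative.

9.00, -174.00

Field A=0, J=9: +0·20° lon, +9·10° lat → SW at lon -180°, lat 0°.
Square 2, 8: +2·2° lon, +8·1° lat → SW at lon -176°, lat 8°.
Cell spans 2° lon × 1° lat. NE corner is SW corner plus one full cell.
latitude 9.00, longitude -174.00.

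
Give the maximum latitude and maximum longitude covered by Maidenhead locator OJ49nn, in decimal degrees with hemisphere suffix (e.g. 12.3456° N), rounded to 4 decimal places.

9.5833° N, 109.1667° E

Field O=14, J=9: +14·20° lon, +9·10° lat → SW at lon 100°, lat 0°.
Square 4, 9: +4·2° lon, +9·1° lat → SW at lon 108°, lat 9°.
Subsquare n=13, n=13: +13·0.0833333° lon, +13·0.0416667° lat → SW at lon 109.083°, lat 9.54167°.
Cell spans 0.0833333° lon × 0.0416667° lat. NE corner is SW corner plus one full cell.
latitude 9.5833° N, longitude 109.1667° E.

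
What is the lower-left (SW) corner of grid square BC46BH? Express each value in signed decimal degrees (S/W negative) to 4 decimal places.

Field B=1, C=2: +1·20° lon, +2·10° lat → SW at lon -160°, lat -70°.
Square 4, 6: +4·2° lon, +6·1° lat → SW at lon -152°, lat -64°.
Subsquare b=1, h=7: +1·0.0833333° lon, +7·0.0416667° lat → SW at lon -151.917°, lat -63.7083°.
latitude -63.7083, longitude -151.9167.

-63.7083, -151.9167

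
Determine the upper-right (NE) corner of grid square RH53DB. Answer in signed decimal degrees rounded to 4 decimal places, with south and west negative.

-16.9167, 170.3333

Field R=17, H=7: +17·20° lon, +7·10° lat → SW at lon 160°, lat -20°.
Square 5, 3: +5·2° lon, +3·1° lat → SW at lon 170°, lat -17°.
Subsquare d=3, b=1: +3·0.0833333° lon, +1·0.0416667° lat → SW at lon 170.25°, lat -16.9583°.
Cell spans 0.0833333° lon × 0.0416667° lat. NE corner is SW corner plus one full cell.
latitude -16.9167, longitude 170.3333.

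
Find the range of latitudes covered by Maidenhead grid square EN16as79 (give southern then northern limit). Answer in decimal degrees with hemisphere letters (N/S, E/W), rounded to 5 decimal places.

46.78750° N, 46.79167° N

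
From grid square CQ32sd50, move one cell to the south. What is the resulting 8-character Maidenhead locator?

Latitude extended square 0; −1 → -1, wraps to 9, carry into subsquare.
Latitude subsquare d = 3; −1 → 2 = c.
The longitude characters are unchanged.

CQ32sc59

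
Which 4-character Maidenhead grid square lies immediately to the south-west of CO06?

BO95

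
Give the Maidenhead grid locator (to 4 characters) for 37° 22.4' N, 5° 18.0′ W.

IM77

Shift to the Maidenhead origin (180°W, 90°S): lon 174.70, lat 127.37.
Field: lon ⌊174.70/20⌋ = 8 → I; lat ⌊127.37/10⌋ = 12 → M.
Square: lon ⌊14.70/2⌋ = 7; lat ⌊7.37/1⌋ = 7.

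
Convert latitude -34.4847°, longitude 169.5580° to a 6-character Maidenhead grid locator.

RF45sm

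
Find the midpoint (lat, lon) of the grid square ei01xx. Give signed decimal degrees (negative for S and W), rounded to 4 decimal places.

-8.0208, -98.0417

Field E=4, I=8: +4·20° lon, +8·10° lat → SW at lon -100°, lat -10°.
Square 0, 1: +0·2° lon, +1·1° lat → SW at lon -100°, lat -9°.
Subsquare x=23, x=23: +23·0.0833333° lon, +23·0.0416667° lat → SW at lon -98.0833°, lat -8.04167°.
Cell spans 0.0833333° lon × 0.0416667° lat. Centre is SW corner plus half of each.
latitude -8.0208, longitude -98.0417.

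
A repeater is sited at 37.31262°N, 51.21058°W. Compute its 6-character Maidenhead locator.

Add 180° to longitude and 90° to latitude: 128.7894, 127.3126.
Field: 128.7894/20 → 6 → G, 127.3126/10 → 12 → M; chars GM.
Square: 8.7894/2 → 4, 7.3126/1 → 7; chars 47.
Subsquare: 0.7894/0.0833333 → 9 → j, 0.3126/0.0416667 → 7 → h; chars jh.

GM47jh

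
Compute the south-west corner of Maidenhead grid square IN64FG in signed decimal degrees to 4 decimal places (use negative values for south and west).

Field I=8, N=13: +8·20° lon, +13·10° lat → SW at lon -20°, lat 40°.
Square 6, 4: +6·2° lon, +4·1° lat → SW at lon -8°, lat 44°.
Subsquare f=5, g=6: +5·0.0833333° lon, +6·0.0416667° lat → SW at lon -7.58333°, lat 44.25°.
latitude 44.2500, longitude -7.5833.

44.2500, -7.5833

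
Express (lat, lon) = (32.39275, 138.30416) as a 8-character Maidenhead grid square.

Offset from 180°W / 90°S: lon 318.30416°, lat 122.39275°.
Field: lon ⌊318.30416/20⌋ = 15 → P; lat ⌊122.39275/10⌋ = 12 → M.
Square: lon ⌊18.30416/2⌋ = 9; lat ⌊2.39275/1⌋ = 2.
Subsquare: lon ⌊0.30416/0.0833333⌋ = 3 → d; lat ⌊0.39275/0.0416667⌋ = 9 → j.
Extended square: lon ⌊0.05416/0.00833333⌋ = 6; lat ⌊0.01775/0.00416667⌋ = 4.

PM92dj64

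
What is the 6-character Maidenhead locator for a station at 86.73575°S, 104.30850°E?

OA23dg

Add 180° to longitude and 90° to latitude: 284.3085, 3.2643.
Field (20°×10°, letters A–R): 284.3085/20 → 14 → O, 3.2643/10 → 0 → A; chars OA.
Square (2°×1°, digits 0–9): 4.3085/2 → 2, 3.2643/1 → 3; chars 23.
Subsquare (5′×2.5′, letters a–x): 0.3085/0.0833333 → 3 → d, 0.2643/0.0416667 → 6 → g; chars dg.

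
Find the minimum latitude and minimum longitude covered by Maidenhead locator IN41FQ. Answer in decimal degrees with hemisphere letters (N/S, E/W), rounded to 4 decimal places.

41.6667° N, 11.5833° W

Field I=8, N=13: +8·20° lon, +13·10° lat → SW at lon -20°, lat 40°.
Square 4, 1: +4·2° lon, +1·1° lat → SW at lon -12°, lat 41°.
Subsquare f=5, q=16: +5·0.0833333° lon, +16·0.0416667° lat → SW at lon -11.5833°, lat 41.6667°.
latitude 41.6667° N, longitude 11.5833° W.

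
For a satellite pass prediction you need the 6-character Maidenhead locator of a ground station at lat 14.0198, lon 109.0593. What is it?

OK44ma

Add 180° to longitude and 90° to latitude: 289.0593, 104.0198.
Field (20°×10°, letters A–R): 289.0593/20 → 14 → O, 104.0198/10 → 10 → K; chars OK.
Square (2°×1°, digits 0–9): 9.0593/2 → 4, 4.0198/1 → 4; chars 44.
Subsquare (5′×2.5′, letters a–x): 1.0593/0.0833333 → 12 → m, 0.0198/0.0416667 → 0 → a; chars ma.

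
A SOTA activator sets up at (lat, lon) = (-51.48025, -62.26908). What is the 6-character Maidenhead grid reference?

FD88um

Add 180° to longitude and 90° to latitude: 117.7309, 38.5198.
Field: lon ⌊117.7309/20⌋ = 5 → F; lat ⌊38.5198/10⌋ = 3 → D.
Square: lon ⌊17.7309/2⌋ = 8; lat ⌊8.5198/1⌋ = 8.
Subsquare: lon ⌊1.7309/0.0833333⌋ = 20 → u; lat ⌊0.5198/0.0416667⌋ = 12 → m.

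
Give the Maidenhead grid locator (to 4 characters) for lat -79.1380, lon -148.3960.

BB50

Add 180° to longitude and 90° to latitude: 31.60, 10.86.
Field: lon ⌊31.60/20⌋ = 1 → B; lat ⌊10.86/10⌋ = 1 → B.
Square: lon ⌊11.60/2⌋ = 5; lat ⌊0.86/1⌋ = 0.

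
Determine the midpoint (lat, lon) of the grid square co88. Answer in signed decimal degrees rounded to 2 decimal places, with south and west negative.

58.50, -123.00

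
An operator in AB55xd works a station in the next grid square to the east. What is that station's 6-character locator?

AB65ad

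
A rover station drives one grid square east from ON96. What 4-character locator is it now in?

PN06

Longitude square 9; +1 → 10, wraps to 0, carry into field.
Longitude field O = 14; +1 → 15 = P.
The latitude characters are unchanged.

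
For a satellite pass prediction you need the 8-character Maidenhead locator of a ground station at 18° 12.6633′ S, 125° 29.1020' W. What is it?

CH71gs19

Add 180° to longitude and 90° to latitude: 54.51497, 71.78894.
Field (20°×10°, letters A–R): lon ⌊54.51497/20⌋ = 2 → C; lat ⌊71.78894/10⌋ = 7 → H.
Square (2°×1°, digits 0–9): lon ⌊14.51497/2⌋ = 7; lat ⌊1.78894/1⌋ = 1.
Subsquare (5′×2.5′, letters a–x): lon ⌊0.51497/0.0833333⌋ = 6 → g; lat ⌊0.78894/0.0416667⌋ = 18 → s.
Extended square (30″×15″, digits 0–9): lon ⌊0.01497/0.00833333⌋ = 1; lat ⌊0.03894/0.00416667⌋ = 9.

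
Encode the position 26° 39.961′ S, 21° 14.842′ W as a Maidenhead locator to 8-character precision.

HG93ji00

Add 180° to longitude and 90° to latitude: 158.75263, 63.33398.
Field: lon ⌊158.75263/20⌋ = 7 → H; lat ⌊63.33398/10⌋ = 6 → G.
Square: lon ⌊18.75263/2⌋ = 9; lat ⌊3.33398/1⌋ = 3.
Subsquare: lon ⌊0.75263/0.0833333⌋ = 9 → j; lat ⌊0.33398/0.0416667⌋ = 8 → i.
Extended square: lon ⌊0.00263/0.00833333⌋ = 0; lat ⌊0.00065/0.00416667⌋ = 0.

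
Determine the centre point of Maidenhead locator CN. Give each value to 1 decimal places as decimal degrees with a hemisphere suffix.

45.0° N, 130.0° W

Field C=2, N=13: +2·20° lon, +13·10° lat → SW at lon -140°, lat 40°.
Cell spans 20° lon × 10° lat. Centre is SW corner plus half of each.
latitude 45.0° N, longitude 130.0° W.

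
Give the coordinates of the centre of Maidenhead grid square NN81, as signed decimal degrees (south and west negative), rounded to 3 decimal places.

41.500, 97.000

Field N=13, N=13: +13·20° lon, +13·10° lat → SW at lon 80°, lat 40°.
Square 8, 1: +8·2° lon, +1·1° lat → SW at lon 96°, lat 41°.
Cell spans 2° lon × 1° lat. Centre is SW corner plus half of each.
latitude 41.500, longitude 97.000.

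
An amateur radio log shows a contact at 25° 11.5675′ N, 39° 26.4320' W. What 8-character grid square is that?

HL05ge76

Shift to the Maidenhead origin (180°W, 90°S): lon 140.55947, lat 115.19279.
Field (20°×10°, letters A–R): lon ⌊140.55947/20⌋ = 7 → H; lat ⌊115.19279/10⌋ = 11 → L.
Square (2°×1°, digits 0–9): lon ⌊0.55947/2⌋ = 0; lat ⌊5.19279/1⌋ = 5.
Subsquare (5′×2.5′, letters a–x): lon ⌊0.55947/0.0833333⌋ = 6 → g; lat ⌊0.19279/0.0416667⌋ = 4 → e.
Extended square (30″×15″, digits 0–9): lon ⌊0.05947/0.00833333⌋ = 7; lat ⌊0.02612/0.00416667⌋ = 6.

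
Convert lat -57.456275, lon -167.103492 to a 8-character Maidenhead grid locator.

Offset from 180°W / 90°S: lon 12.89651°, lat 32.54373°.
Field: lon ⌊12.89651/20⌋ = 0 → A; lat ⌊32.54373/10⌋ = 3 → D.
Square: lon ⌊12.89651/2⌋ = 6; lat ⌊2.54373/1⌋ = 2.
Subsquare: lon ⌊0.89651/0.0833333⌋ = 10 → k; lat ⌊0.54373/0.0416667⌋ = 13 → n.
Extended square: lon ⌊0.06317/0.00833333⌋ = 7; lat ⌊0.00206/0.00416667⌋ = 0.

AD62kn70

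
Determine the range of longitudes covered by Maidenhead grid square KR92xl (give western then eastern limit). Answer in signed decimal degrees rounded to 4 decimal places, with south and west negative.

39.9167, 40.0000

Field K=10, R=17: +10·20° lon, +17·10° lat → SW at lon 20°, lat 80°.
Square 9, 2: +9·2° lon, +2·1° lat → SW at lon 38°, lat 82°.
Subsquare x=23, l=11: +23·0.0833333° lon, +11·0.0416667° lat → SW at lon 39.9167°, lat 82.4583°.
Cell spans 0.0833333° lon × 0.0416667° lat.
west 39.9167, east 40.0000.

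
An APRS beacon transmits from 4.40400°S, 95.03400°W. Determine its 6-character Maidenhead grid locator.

EI25lo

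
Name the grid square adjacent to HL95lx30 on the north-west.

HL95lx21

Longitude extended square 3; −1 → 2.
Latitude extended square 0; +1 → 1.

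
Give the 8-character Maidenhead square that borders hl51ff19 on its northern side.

HL51fg10

Latitude extended square 9; +1 → 10, wraps to 0, carry into subsquare.
Latitude subsquare f = 5; +1 → 6 = g.
The longitude characters are unchanged.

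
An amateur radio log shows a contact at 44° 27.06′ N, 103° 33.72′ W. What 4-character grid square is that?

DN84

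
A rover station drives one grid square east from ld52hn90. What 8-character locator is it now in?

Longitude extended square 9; +1 → 10, wraps to 0, carry into subsquare.
Longitude subsquare h = 7; +1 → 8 = i.
The latitude characters are unchanged.

LD52in00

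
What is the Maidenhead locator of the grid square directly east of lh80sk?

LH80tk

Longitude subsquare s = 18; +1 → 19 = t.
The latitude characters are unchanged.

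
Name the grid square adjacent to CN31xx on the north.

CN32xa

Latitude subsquare x = 23; +1 → 24, wraps to 0 = a, carry into square.
Latitude square 1; +1 → 2.
The longitude characters are unchanged.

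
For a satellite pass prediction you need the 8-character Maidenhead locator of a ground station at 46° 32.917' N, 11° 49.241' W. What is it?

IN46cn11

Shift to the Maidenhead origin (180°W, 90°S): lon 168.17932, lat 136.54862.
Field: lon ⌊168.17932/20⌋ = 8 → I; lat ⌊136.54862/10⌋ = 13 → N.
Square: lon ⌊8.17932/2⌋ = 4; lat ⌊6.54862/1⌋ = 6.
Subsquare: lon ⌊0.17932/0.0833333⌋ = 2 → c; lat ⌊0.54862/0.0416667⌋ = 13 → n.
Extended square: lon ⌊0.01265/0.00833333⌋ = 1; lat ⌊0.00695/0.00416667⌋ = 1.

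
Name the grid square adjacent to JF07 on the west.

IF97

Longitude square 0; −1 → -1, wraps to 9, carry into field.
Longitude field J = 9; −1 → 8 = I.
The latitude characters are unchanged.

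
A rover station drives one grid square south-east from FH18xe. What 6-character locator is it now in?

FH28ad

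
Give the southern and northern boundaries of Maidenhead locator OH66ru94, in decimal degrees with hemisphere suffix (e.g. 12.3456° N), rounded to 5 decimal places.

13.15000° S, 13.14583° S

Field O=14, H=7: +14·20° lon, +7·10° lat → SW at lon 100°, lat -20°.
Square 6, 6: +6·2° lon, +6·1° lat → SW at lon 112°, lat -14°.
Subsquare r=17, u=20: +17·0.0833333° lon, +20·0.0416667° lat → SW at lon 113.417°, lat -13.1667°.
Extended square 9, 4: +9·0.00833333° lon, +4·0.00416667° lat → SW at lon 113.492°, lat -13.15°.
Cell spans 0.00833333° lon × 0.00416667° lat.
south 13.15000° S, north 13.14583° S.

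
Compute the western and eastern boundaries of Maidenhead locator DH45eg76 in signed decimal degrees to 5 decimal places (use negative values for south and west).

-111.60833, -111.60000

Field D=3, H=7: +3·20° lon, +7·10° lat → SW at lon -120°, lat -20°.
Square 4, 5: +4·2° lon, +5·1° lat → SW at lon -112°, lat -15°.
Subsquare e=4, g=6: +4·0.0833333° lon, +6·0.0416667° lat → SW at lon -111.667°, lat -14.75°.
Extended square 7, 6: +7·0.00833333° lon, +6·0.00416667° lat → SW at lon -111.608°, lat -14.725°.
Cell spans 0.00833333° lon × 0.00416667° lat.
west -111.60833, east -111.60000.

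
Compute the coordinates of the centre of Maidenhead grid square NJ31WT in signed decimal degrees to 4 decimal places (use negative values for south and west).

Field N=13, J=9: +13·20° lon, +9·10° lat → SW at lon 80°, lat 0°.
Square 3, 1: +3·2° lon, +1·1° lat → SW at lon 86°, lat 1°.
Subsquare w=22, t=19: +22·0.0833333° lon, +19·0.0416667° lat → SW at lon 87.8333°, lat 1.79167°.
Cell spans 0.0833333° lon × 0.0416667° lat. Centre is SW corner plus half of each.
latitude 1.8125, longitude 87.8750.

1.8125, 87.8750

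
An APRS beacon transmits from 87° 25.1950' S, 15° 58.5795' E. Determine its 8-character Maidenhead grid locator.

Shift to the Maidenhead origin (180°W, 90°S): lon 195.97633, lat 2.58008.
Field: 195.97633/20 → 9 → J, 2.58008/10 → 0 → A; chars JA.
Square: 15.97633/2 → 7, 2.58008/1 → 2; chars 72.
Subsquare: 1.97633/0.0833333 → 23 → x, 0.58008/0.0416667 → 13 → n; chars xn.
Extended square: 0.05966/0.00833333 → 7, 0.03842/0.00416667 → 9; chars 79.

JA72xn79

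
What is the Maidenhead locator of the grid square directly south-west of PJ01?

Longitude square 0; −1 → -1, wraps to 9, carry into field.
Longitude field P = 15; −1 → 14 = O.
Latitude square 1; −1 → 0.

OJ90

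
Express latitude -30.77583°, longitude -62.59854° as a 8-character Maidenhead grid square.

FF89qf83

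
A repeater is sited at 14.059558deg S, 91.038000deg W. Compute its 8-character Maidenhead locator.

Offset from 180°W / 90°S: lon 88.96200°, lat 75.94044°.
Field (20°×10°, letters A–R): 88.96200/20 → 4 → E, 75.94044/10 → 7 → H; chars EH.
Square (2°×1°, digits 0–9): 8.96200/2 → 4, 5.94044/1 → 5; chars 45.
Subsquare (5′×2.5′, letters a–x): 0.96200/0.0833333 → 11 → l, 0.94044/0.0416667 → 22 → w; chars lw.
Extended square (30″×15″, digits 0–9): 0.04533/0.00833333 → 5, 0.02378/0.00416667 → 5; chars 55.

EH45lw55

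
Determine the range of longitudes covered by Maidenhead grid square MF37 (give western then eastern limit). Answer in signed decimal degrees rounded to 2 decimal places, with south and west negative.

Field M=12, F=5: +12·20° lon, +5·10° lat → SW at lon 60°, lat -40°.
Square 3, 7: +3·2° lon, +7·1° lat → SW at lon 66°, lat -33°.
Cell spans 2° lon × 1° lat.
west 66.00, east 68.00.

66.00, 68.00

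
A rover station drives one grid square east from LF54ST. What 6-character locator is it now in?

LF54tt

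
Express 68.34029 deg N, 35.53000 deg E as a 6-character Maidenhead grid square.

KP78si

Shift to the Maidenhead origin (180°W, 90°S): lon 215.5300, lat 158.3403.
Field: 215.5300/20 → 10 → K, 158.3403/10 → 15 → P; chars KP.
Square: 15.5300/2 → 7, 8.3403/1 → 8; chars 78.
Subsquare: 1.5300/0.0833333 → 18 → s, 0.3403/0.0416667 → 8 → i; chars si.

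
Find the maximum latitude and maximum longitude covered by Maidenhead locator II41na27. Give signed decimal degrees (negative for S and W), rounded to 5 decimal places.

-8.96667, -10.89167

Field I=8, I=8: +8·20° lon, +8·10° lat → SW at lon -20°, lat -10°.
Square 4, 1: +4·2° lon, +1·1° lat → SW at lon -12°, lat -9°.
Subsquare n=13, a=0: +13·0.0833333° lon, +0·0.0416667° lat → SW at lon -10.9167°, lat -9°.
Extended square 2, 7: +2·0.00833333° lon, +7·0.00416667° lat → SW at lon -10.9°, lat -8.97083°.
Cell spans 0.00833333° lon × 0.00416667° lat. NE corner is SW corner plus one full cell.
latitude -8.96667, longitude -10.89167.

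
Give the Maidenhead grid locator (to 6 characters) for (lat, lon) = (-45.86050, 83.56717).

Add 180° to longitude and 90° to latitude: 263.5672, 44.1395.
Field: lon ⌊263.5672/20⌋ = 13 → N; lat ⌊44.1395/10⌋ = 4 → E.
Square: lon ⌊3.5672/2⌋ = 1; lat ⌊4.1395/1⌋ = 4.
Subsquare: lon ⌊1.5672/0.0833333⌋ = 18 → s; lat ⌊0.1395/0.0416667⌋ = 3 → d.

NE14sd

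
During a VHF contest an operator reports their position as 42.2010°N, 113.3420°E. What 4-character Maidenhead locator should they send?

ON62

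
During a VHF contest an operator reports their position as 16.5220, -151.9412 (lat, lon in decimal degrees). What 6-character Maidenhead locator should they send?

BK46am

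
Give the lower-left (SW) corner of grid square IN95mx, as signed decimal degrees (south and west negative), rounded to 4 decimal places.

Field I=8, N=13: +8·20° lon, +13·10° lat → SW at lon -20°, lat 40°.
Square 9, 5: +9·2° lon, +5·1° lat → SW at lon -2°, lat 45°.
Subsquare m=12, x=23: +12·0.0833333° lon, +23·0.0416667° lat → SW at lon -1°, lat 45.9583°.
latitude 45.9583, longitude -1.0000.

45.9583, -1.0000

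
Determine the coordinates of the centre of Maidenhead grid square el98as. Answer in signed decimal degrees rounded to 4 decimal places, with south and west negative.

28.7708, -81.9583

Field E=4, L=11: +4·20° lon, +11·10° lat → SW at lon -100°, lat 20°.
Square 9, 8: +9·2° lon, +8·1° lat → SW at lon -82°, lat 28°.
Subsquare a=0, s=18: +0·0.0833333° lon, +18·0.0416667° lat → SW at lon -82°, lat 28.75°.
Cell spans 0.0833333° lon × 0.0416667° lat. Centre is SW corner plus half of each.
latitude 28.7708, longitude -81.9583.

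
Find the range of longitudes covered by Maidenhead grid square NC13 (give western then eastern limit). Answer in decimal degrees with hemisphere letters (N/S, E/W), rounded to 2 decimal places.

Field N=13, C=2: +13·20° lon, +2·10° lat → SW at lon 80°, lat -70°.
Square 1, 3: +1·2° lon, +3·1° lat → SW at lon 82°, lat -67°.
Cell spans 2° lon × 1° lat.
west 82.00° E, east 84.00° E.

82.00° E, 84.00° E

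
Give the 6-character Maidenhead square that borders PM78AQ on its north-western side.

Longitude subsquare a = 0; −1 → -1, wraps to 23 = x, carry into square.
Longitude square 7; −1 → 6.
Latitude subsquare q = 16; +1 → 17 = r.

PM68xr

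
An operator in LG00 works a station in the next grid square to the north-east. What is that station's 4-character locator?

LG11

Longitude square 0; +1 → 1.
Latitude square 0; +1 → 1.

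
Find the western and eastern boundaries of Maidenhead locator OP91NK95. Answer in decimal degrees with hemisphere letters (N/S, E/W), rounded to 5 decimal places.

119.15833° E, 119.16667° E

Field O=14, P=15: +14·20° lon, +15·10° lat → SW at lon 100°, lat 60°.
Square 9, 1: +9·2° lon, +1·1° lat → SW at lon 118°, lat 61°.
Subsquare n=13, k=10: +13·0.0833333° lon, +10·0.0416667° lat → SW at lon 119.083°, lat 61.4167°.
Extended square 9, 5: +9·0.00833333° lon, +5·0.00416667° lat → SW at lon 119.158°, lat 61.4375°.
Cell spans 0.00833333° lon × 0.00416667° lat.
west 119.15833° E, east 119.16667° E.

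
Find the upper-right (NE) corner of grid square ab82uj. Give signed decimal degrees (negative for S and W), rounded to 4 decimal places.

Field A=0, B=1: +0·20° lon, +1·10° lat → SW at lon -180°, lat -80°.
Square 8, 2: +8·2° lon, +2·1° lat → SW at lon -164°, lat -78°.
Subsquare u=20, j=9: +20·0.0833333° lon, +9·0.0416667° lat → SW at lon -162.333°, lat -77.625°.
Cell spans 0.0833333° lon × 0.0416667° lat. NE corner is SW corner plus one full cell.
latitude -77.5833, longitude -162.2500.

-77.5833, -162.2500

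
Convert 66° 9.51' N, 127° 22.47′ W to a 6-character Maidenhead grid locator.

Add 180° to longitude and 90° to latitude: 52.6255, 156.1585.
Field (20°×10°, letters A–R): lon ⌊52.6255/20⌋ = 2 → C; lat ⌊156.1585/10⌋ = 15 → P.
Square (2°×1°, digits 0–9): lon ⌊12.6255/2⌋ = 6; lat ⌊6.1585/1⌋ = 6.
Subsquare (5′×2.5′, letters a–x): lon ⌊0.6255/0.0833333⌋ = 7 → h; lat ⌊0.1585/0.0416667⌋ = 3 → d.

CP66hd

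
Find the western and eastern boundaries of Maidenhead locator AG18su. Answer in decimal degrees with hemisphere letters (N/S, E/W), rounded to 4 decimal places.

176.5000° W, 176.4167° W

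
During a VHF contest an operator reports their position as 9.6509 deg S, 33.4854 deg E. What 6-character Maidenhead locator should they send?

KI60ri

Add 180° to longitude and 90° to latitude: 213.4854, 80.3491.
Field (20°×10°, letters A–R): lon ⌊213.4854/20⌋ = 10 → K; lat ⌊80.3491/10⌋ = 8 → I.
Square (2°×1°, digits 0–9): lon ⌊13.4854/2⌋ = 6; lat ⌊0.3491/1⌋ = 0.
Subsquare (5′×2.5′, letters a–x): lon ⌊1.4854/0.0833333⌋ = 17 → r; lat ⌊0.3491/0.0416667⌋ = 8 → i.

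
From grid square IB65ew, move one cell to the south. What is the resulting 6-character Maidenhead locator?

IB65ev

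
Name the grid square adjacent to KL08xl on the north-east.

KL18am

Longitude subsquare x = 23; +1 → 24, wraps to 0 = a, carry into square.
Longitude square 0; +1 → 1.
Latitude subsquare l = 11; +1 → 12 = m.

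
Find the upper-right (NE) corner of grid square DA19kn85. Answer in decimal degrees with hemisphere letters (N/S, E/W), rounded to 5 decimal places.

Field D=3, A=0: +3·20° lon, +0·10° lat → SW at lon -120°, lat -90°.
Square 1, 9: +1·2° lon, +9·1° lat → SW at lon -118°, lat -81°.
Subsquare k=10, n=13: +10·0.0833333° lon, +13·0.0416667° lat → SW at lon -117.167°, lat -80.4583°.
Extended square 8, 5: +8·0.00833333° lon, +5·0.00416667° lat → SW at lon -117.1°, lat -80.4375°.
Cell spans 0.00833333° lon × 0.00416667° lat. NE corner is SW corner plus one full cell.
latitude 80.43333° S, longitude 117.09167° W.

80.43333° S, 117.09167° W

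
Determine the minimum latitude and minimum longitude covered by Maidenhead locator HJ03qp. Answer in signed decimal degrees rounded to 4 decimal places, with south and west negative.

Field H=7, J=9: +7·20° lon, +9·10° lat → SW at lon -40°, lat 0°.
Square 0, 3: +0·2° lon, +3·1° lat → SW at lon -40°, lat 3°.
Subsquare q=16, p=15: +16·0.0833333° lon, +15·0.0416667° lat → SW at lon -38.6667°, lat 3.625°.
latitude 3.6250, longitude -38.6667.

3.6250, -38.6667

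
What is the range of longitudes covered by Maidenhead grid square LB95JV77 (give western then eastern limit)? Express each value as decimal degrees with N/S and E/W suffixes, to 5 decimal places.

Field L=11, B=1: +11·20° lon, +1·10° lat → SW at lon 40°, lat -80°.
Square 9, 5: +9·2° lon, +5·1° lat → SW at lon 58°, lat -75°.
Subsquare j=9, v=21: +9·0.0833333° lon, +21·0.0416667° lat → SW at lon 58.75°, lat -74.125°.
Extended square 7, 7: +7·0.00833333° lon, +7·0.00416667° lat → SW at lon 58.8083°, lat -74.0958°.
Cell spans 0.00833333° lon × 0.00416667° lat.
west 58.80833° E, east 58.81667° E.

58.80833° E, 58.81667° E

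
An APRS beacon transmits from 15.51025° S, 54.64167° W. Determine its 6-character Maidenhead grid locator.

GH24ql

Shift to the Maidenhead origin (180°W, 90°S): lon 125.3583, lat 74.4898.
Field: lon ⌊125.3583/20⌋ = 6 → G; lat ⌊74.4898/10⌋ = 7 → H.
Square: lon ⌊5.3583/2⌋ = 2; lat ⌊4.4898/1⌋ = 4.
Subsquare: lon ⌊1.3583/0.0833333⌋ = 16 → q; lat ⌊0.4898/0.0416667⌋ = 11 → l.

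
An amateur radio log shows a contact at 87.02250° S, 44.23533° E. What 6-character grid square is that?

Add 180° to longitude and 90° to latitude: 224.2353, 2.9775.
Field (20°×10°, letters A–R): lon ⌊224.2353/20⌋ = 11 → L; lat ⌊2.9775/10⌋ = 0 → A.
Square (2°×1°, digits 0–9): lon ⌊4.2353/2⌋ = 2; lat ⌊2.9775/1⌋ = 2.
Subsquare (5′×2.5′, letters a–x): lon ⌊0.2353/0.0833333⌋ = 2 → c; lat ⌊0.9775/0.0416667⌋ = 23 → x.

LA22cx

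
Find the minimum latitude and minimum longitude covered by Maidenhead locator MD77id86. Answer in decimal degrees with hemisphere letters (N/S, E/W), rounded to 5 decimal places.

Field M=12, D=3: +12·20° lon, +3·10° lat → SW at lon 60°, lat -60°.
Square 7, 7: +7·2° lon, +7·1° lat → SW at lon 74°, lat -53°.
Subsquare i=8, d=3: +8·0.0833333° lon, +3·0.0416667° lat → SW at lon 74.6667°, lat -52.875°.
Extended square 8, 6: +8·0.00833333° lon, +6·0.00416667° lat → SW at lon 74.7333°, lat -52.85°.
latitude 52.85000° S, longitude 74.73333° E.

52.85000° S, 74.73333° E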